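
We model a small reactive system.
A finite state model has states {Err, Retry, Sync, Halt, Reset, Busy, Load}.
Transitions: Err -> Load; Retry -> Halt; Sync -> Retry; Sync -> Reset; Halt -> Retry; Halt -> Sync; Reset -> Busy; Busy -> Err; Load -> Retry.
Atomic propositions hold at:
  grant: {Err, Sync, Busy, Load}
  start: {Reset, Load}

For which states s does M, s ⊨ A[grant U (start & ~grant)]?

Sat(~grant) = {Retry, Halt, Reset}
Sat(start & ~grant) = {Reset}
A[grant U (start & ~grant)]: least fixpoint, start Z0 = Sat((start & ~grant)) = {Reset}, add states in Sat(grant) with every successor in Z. Already a fixed point.
Sat(A[grant U (start & ~grant)]) = {Reset}

{Reset}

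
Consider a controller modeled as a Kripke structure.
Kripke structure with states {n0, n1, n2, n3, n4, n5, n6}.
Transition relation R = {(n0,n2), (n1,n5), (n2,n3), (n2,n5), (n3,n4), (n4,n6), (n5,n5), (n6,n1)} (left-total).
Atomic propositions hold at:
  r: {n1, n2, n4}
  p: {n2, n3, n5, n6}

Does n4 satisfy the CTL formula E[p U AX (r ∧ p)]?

No

Sat(r ∧ p) = {n2}
Sat(AX (r ∧ p)) = {s : every successor in {n2}} = {n0}
E[p U AX (r ∧ p)]: least fixpoint, start Z0 = Sat(AX (r ∧ p)) = {n0}, add states in Sat(p) with some successor in Z. Already a fixed point.
Sat(E[p U AX (r ∧ p)]) = {n0}
n4 ∉ Sat(E[p U AX (r ∧ p)]) = {n0}, so the formula does not hold at n4.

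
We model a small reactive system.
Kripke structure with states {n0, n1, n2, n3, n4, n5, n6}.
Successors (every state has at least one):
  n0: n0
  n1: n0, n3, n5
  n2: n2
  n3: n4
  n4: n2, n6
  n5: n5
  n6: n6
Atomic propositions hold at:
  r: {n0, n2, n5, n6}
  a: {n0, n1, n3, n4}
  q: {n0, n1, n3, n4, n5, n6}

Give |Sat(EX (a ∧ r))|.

Sat(a ∧ r) = {n0}
Sat(EX (a ∧ r)) = {s : some successor in {n0}} = {n0, n1}
|Sat(EX (a ∧ r))| = |{n0, n1}| = 2.

2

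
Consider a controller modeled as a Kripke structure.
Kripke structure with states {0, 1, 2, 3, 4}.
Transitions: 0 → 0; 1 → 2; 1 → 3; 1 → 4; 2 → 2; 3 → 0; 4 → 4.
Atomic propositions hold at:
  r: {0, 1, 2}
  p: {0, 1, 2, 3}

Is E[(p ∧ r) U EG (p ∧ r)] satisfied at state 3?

Sat(p ∧ r) = {0, 1, 2}
EG (p ∧ r): greatest fixpoint, start Z0 = {0, 1, 2}, keep only states in Sat with some successor in Z. Already a fixed point.
Sat(EG (p ∧ r)) = {0, 1, 2}
E[(p ∧ r) U EG (p ∧ r)]: least fixpoint, start Z0 = Sat(EG (p ∧ r)) = {0, 1, 2}, add states in Sat(p ∧ r) with some successor in Z. Already a fixed point.
Sat(E[(p ∧ r) U EG (p ∧ r)]) = {0, 1, 2}
3 ∉ Sat(E[(p ∧ r) U EG (p ∧ r)]) = {0, 1, 2}, so the formula does not hold at 3.

No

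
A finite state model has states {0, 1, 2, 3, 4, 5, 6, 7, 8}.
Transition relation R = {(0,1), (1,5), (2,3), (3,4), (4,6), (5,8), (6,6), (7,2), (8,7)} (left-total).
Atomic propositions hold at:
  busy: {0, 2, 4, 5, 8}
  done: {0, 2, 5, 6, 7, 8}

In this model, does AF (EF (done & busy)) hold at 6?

No

Sat(done & busy) = {0, 2, 5, 8}
EF (done & busy): least fixpoint, start Z0 = {0, 2, 5, 8}, add states with some successor in Z. Z1 = {0, 1, 2, 5, 7, 8}; fixed.
Sat(EF (done & busy)) = {0, 1, 2, 5, 7, 8}
AF (EF (done & busy)): least fixpoint, start Z0 = {0, 1, 2, 5, 7, 8}, add states with every successor in Z. Already a fixed point.
Sat(AF (EF (done & busy))) = {0, 1, 2, 5, 7, 8}
6 ∉ Sat(AF (EF (done & busy))) = {0, 1, 2, 5, 7, 8}, so the formula does not hold at 6.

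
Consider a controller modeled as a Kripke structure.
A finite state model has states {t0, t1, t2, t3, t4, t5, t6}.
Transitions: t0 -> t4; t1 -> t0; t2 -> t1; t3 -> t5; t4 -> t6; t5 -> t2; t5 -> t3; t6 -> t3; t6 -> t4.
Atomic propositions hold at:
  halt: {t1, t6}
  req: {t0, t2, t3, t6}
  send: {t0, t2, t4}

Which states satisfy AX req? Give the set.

{t1, t4, t5}

Sat(AX req) = {s : every successor in {t0, t2, t3, t6}} = {t1, t4, t5}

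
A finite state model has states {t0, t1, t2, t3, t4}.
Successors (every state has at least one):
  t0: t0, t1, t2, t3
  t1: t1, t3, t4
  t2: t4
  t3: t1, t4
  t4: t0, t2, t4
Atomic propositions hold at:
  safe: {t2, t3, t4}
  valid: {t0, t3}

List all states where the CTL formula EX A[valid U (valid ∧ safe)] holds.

Sat(valid ∧ safe) = {t3}
A[valid U (valid ∧ safe)]: least fixpoint, start Z0 = Sat((valid ∧ safe)) = {t3}, add states in Sat(valid) with every successor in Z. Already a fixed point.
Sat(A[valid U (valid ∧ safe)]) = {t3}
Sat(EX A[valid U (valid ∧ safe)]) = {s : some successor in {t3}} = {t0, t1}

{t0, t1}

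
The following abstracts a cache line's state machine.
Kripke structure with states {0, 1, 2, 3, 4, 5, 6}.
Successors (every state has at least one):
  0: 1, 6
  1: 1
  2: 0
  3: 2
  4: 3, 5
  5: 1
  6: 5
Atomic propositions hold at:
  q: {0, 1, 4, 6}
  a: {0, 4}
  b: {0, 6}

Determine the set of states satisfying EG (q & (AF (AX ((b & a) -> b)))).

Sat(b & a) = {0}
Sat((b & a) -> b) = {0, 1, 2, 3, 4, 5, 6}
Sat(AX ((b & a) -> b)) = {s : every successor in {0, 1, 2, 3, 4, 5, 6}} = {0, 1, 2, 3, 4, 5, 6}
AF (AX ((b & a) -> b)): least fixpoint, start Z0 = {0, 1, 2, 3, 4, 5, 6}, add states with every successor in Z. Already a fixed point.
Sat(AF (AX ((b & a) -> b))) = {0, 1, 2, 3, 4, 5, 6}
Sat(q & (AF (AX ((b & a) -> b)))) = {0, 1, 4, 6}
EG (q & (AF (AX ((b & a) -> b)))): greatest fixpoint, start Z0 = {0, 1, 4, 6}, keep only states in Sat with some successor in Z. Z1 = {0, 1}; fixed.
Sat(EG (q & (AF (AX ((b & a) -> b))))) = {0, 1}

{0, 1}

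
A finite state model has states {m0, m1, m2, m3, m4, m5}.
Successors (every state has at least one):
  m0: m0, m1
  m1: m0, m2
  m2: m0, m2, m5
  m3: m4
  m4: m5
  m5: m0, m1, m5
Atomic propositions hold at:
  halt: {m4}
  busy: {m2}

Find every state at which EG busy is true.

{m2}

EG busy: greatest fixpoint, start Z0 = {m2}, keep only states in Sat with some successor in Z. Already a fixed point.
Sat(EG busy) = {m2}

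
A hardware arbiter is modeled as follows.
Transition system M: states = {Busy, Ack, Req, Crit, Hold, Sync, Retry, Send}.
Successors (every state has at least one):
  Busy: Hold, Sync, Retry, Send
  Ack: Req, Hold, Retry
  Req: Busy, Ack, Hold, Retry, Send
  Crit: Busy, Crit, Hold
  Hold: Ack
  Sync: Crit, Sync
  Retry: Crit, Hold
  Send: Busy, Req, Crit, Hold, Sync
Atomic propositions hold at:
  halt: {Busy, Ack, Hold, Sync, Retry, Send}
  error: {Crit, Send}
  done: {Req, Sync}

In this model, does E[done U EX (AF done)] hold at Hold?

No

AF done: least fixpoint, start Z0 = {Req, Sync}, add states with every successor in Z. Already a fixed point.
Sat(AF done) = {Req, Sync}
Sat(EX (AF done)) = {s : some successor in {Req, Sync}} = {Busy, Ack, Sync, Send}
E[done U EX (AF done)]: least fixpoint, start Z0 = Sat(EX (AF done)) = {Busy, Ack, Sync, Send}, add states in Sat(done) with some successor in Z. Z1 = {Busy, Ack, Req, Sync, Send}; fixed.
Sat(E[done U EX (AF done)]) = {Busy, Ack, Req, Sync, Send}
Hold ∉ Sat(E[done U EX (AF done)]) = {Busy, Ack, Req, Sync, Send}, so the formula does not hold at Hold.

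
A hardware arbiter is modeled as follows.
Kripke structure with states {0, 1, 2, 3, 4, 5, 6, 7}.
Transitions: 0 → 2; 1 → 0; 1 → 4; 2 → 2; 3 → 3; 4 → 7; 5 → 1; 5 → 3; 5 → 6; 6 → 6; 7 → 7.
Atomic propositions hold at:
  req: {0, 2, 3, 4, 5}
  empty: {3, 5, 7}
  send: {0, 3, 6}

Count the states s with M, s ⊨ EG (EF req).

5

EF req: least fixpoint, start Z0 = {0, 2, 3, 4, 5}, add states with some successor in Z. Z1 = {0, 1, 2, 3, 4, 5}; fixed.
Sat(EF req) = {0, 1, 2, 3, 4, 5}
EG (EF req): greatest fixpoint, start Z0 = {0, 1, 2, 3, 4, 5}, keep only states in Sat with some successor in Z. Z1 = {0, 1, 2, 3, 5}; fixed.
Sat(EG (EF req)) = {0, 1, 2, 3, 5}
|Sat(EG (EF req))| = |{0, 1, 2, 3, 5}| = 5.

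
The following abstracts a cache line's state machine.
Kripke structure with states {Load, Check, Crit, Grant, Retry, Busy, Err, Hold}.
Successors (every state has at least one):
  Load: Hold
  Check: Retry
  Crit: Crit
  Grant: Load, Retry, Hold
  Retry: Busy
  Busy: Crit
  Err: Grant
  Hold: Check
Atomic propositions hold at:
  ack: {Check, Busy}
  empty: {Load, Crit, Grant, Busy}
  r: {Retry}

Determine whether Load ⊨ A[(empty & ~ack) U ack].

Sat(~ack) = {Load, Crit, Grant, Retry, Err, Hold}
Sat(empty & ~ack) = {Load, Crit, Grant}
A[(empty & ~ack) U ack]: least fixpoint, start Z0 = Sat(ack) = {Check, Busy}, add states in Sat(empty & ~ack) with every successor in Z. Already a fixed point.
Sat(A[(empty & ~ack) U ack]) = {Check, Busy}
Load ∉ Sat(A[(empty & ~ack) U ack]) = {Check, Busy}, so the formula does not hold at Load.

No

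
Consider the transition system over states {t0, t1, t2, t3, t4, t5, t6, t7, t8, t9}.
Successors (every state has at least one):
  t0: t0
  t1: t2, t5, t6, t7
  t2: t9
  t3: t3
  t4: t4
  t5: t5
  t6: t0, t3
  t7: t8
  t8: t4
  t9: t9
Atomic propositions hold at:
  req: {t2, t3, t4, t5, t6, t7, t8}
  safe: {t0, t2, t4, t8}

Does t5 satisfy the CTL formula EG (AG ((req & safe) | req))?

Yes

Sat(req & safe) = {t2, t4, t8}
Sat((req & safe) | req) = {t2, t3, t4, t5, t6, t7, t8}
AG ((req & safe) | req): greatest fixpoint, start Z0 = {t2, t3, t4, t5, t6, t7, t8}, keep only states in Sat with every successor in Z. Z1 = {t3, t4, t5, t7, t8}; fixed.
Sat(AG ((req & safe) | req)) = {t3, t4, t5, t7, t8}
EG (AG ((req & safe) | req)): greatest fixpoint, start Z0 = {t3, t4, t5, t7, t8}, keep only states in Sat with some successor in Z. Already a fixed point.
Sat(EG (AG ((req & safe) | req))) = {t3, t4, t5, t7, t8}
t5 ∈ Sat(EG (AG ((req & safe) | req))) = {t3, t4, t5, t7, t8}, so the formula holds at t5.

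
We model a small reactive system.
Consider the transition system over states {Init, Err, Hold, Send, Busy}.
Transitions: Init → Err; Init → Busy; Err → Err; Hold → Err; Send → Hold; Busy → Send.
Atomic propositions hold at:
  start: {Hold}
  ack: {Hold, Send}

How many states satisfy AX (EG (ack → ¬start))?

Sat(¬start) = {Init, Err, Send, Busy}
Sat(ack → ¬start) = {Init, Err, Send, Busy}
EG (ack → ¬start): greatest fixpoint, start Z0 = {Init, Err, Send, Busy}, keep only states in Sat with some successor in Z. Z1 = {Init, Err, Busy}; Z2 = {Init, Err}; fixed.
Sat(EG (ack → ¬start)) = {Init, Err}
Sat(AX (EG (ack → ¬start))) = {s : every successor in {Init, Err}} = {Err, Hold}
|Sat(AX (EG (ack → ¬start)))| = |{Err, Hold}| = 2.

2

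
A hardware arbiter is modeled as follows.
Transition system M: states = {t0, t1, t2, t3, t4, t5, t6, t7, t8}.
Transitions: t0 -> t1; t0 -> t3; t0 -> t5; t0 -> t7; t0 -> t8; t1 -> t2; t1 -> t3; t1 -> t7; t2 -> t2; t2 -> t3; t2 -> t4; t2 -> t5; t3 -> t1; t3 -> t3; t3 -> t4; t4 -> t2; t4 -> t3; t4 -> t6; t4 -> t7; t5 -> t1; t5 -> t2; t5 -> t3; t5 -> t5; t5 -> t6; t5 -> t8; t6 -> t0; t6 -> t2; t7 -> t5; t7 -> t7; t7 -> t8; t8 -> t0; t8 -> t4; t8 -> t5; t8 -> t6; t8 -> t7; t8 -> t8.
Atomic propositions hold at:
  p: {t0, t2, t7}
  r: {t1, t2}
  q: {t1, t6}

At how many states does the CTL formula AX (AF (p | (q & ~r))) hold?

1

Sat(~r) = {t0, t3, t4, t5, t6, t7, t8}
Sat(q & ~r) = {t6}
Sat(p | (q & ~r)) = {t0, t2, t6, t7}
AF (p | (q & ~r)): least fixpoint, start Z0 = {t0, t2, t6, t7}, add states with every successor in Z. Already a fixed point.
Sat(AF (p | (q & ~r))) = {t0, t2, t6, t7}
Sat(AX (AF (p | (q & ~r)))) = {s : every successor in {t0, t2, t6, t7}} = {t6}
|Sat(AX (AF (p | (q & ~r))))| = |{t6}| = 1.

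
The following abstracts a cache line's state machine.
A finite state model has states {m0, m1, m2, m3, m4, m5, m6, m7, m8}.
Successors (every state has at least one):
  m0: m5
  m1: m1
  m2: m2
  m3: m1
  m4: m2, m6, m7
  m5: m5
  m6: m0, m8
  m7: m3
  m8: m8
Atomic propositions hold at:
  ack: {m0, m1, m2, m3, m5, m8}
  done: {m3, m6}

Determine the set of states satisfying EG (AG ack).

{m0, m1, m2, m3, m5, m8}

AG ack: greatest fixpoint, start Z0 = {m0, m1, m2, m3, m5, m8}, keep only states in Sat with every successor in Z. Already a fixed point.
Sat(AG ack) = {m0, m1, m2, m3, m5, m8}
EG (AG ack): greatest fixpoint, start Z0 = {m0, m1, m2, m3, m5, m8}, keep only states in Sat with some successor in Z. Already a fixed point.
Sat(EG (AG ack)) = {m0, m1, m2, m3, m5, m8}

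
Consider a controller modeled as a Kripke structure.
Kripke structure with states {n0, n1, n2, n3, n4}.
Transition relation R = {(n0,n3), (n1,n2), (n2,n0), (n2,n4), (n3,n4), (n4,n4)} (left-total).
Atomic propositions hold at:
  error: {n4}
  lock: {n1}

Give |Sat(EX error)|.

3

Sat(EX error) = {s : some successor in {n4}} = {n2, n3, n4}
|Sat(EX error)| = |{n2, n3, n4}| = 3.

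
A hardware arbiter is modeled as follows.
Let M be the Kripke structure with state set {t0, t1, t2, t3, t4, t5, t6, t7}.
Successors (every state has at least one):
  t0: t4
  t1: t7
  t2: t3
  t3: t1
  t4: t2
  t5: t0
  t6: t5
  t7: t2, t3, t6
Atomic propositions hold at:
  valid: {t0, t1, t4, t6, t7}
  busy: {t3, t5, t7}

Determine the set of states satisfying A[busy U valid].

A[busy U valid]: least fixpoint, start Z0 = Sat(valid) = {t0, t1, t4, t6, t7}, add states in Sat(busy) with every successor in Z. Z1 = {t0, t1, t3, t4, t5, t6, t7}; fixed.
Sat(A[busy U valid]) = {t0, t1, t3, t4, t5, t6, t7}

{t0, t1, t3, t4, t5, t6, t7}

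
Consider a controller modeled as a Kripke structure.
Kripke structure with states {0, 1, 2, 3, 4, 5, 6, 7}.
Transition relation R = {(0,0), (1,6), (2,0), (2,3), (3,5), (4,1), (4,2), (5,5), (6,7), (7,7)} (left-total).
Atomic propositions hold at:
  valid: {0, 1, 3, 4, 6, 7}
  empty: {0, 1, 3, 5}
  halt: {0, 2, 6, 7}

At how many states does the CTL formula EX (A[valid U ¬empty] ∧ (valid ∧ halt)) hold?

Sat(¬empty) = {2, 4, 6, 7}
A[valid U ¬empty]: least fixpoint, start Z0 = Sat(¬empty) = {2, 4, 6, 7}, add states in Sat(valid) with every successor in Z. Z1 = {1, 2, 4, 6, 7}; fixed.
Sat(A[valid U ¬empty]) = {1, 2, 4, 6, 7}
Sat(valid ∧ halt) = {0, 6, 7}
Sat(A[valid U ¬empty] ∧ (valid ∧ halt)) = {6, 7}
Sat(EX (A[valid U ¬empty] ∧ (valid ∧ halt))) = {s : some successor in {6, 7}} = {1, 6, 7}
|Sat(EX (A[valid U ¬empty] ∧ (valid ∧ halt)))| = |{1, 6, 7}| = 3.

3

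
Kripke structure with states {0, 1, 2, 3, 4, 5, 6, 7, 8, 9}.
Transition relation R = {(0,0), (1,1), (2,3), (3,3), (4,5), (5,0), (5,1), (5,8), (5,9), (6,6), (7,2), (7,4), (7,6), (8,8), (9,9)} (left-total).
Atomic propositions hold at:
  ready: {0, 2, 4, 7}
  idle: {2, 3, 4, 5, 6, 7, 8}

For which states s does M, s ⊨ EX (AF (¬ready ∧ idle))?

{2, 3, 4, 5, 6, 7, 8}

Sat(¬ready) = {1, 3, 5, 6, 8, 9}
Sat(¬ready ∧ idle) = {3, 5, 6, 8}
AF (¬ready ∧ idle): least fixpoint, start Z0 = {3, 5, 6, 8}, add states with every successor in Z. Z1 = {2, 3, 4, 5, 6, 8}; Z2 = {2, 3, 4, 5, 6, 7, 8}; fixed.
Sat(AF (¬ready ∧ idle)) = {2, 3, 4, 5, 6, 7, 8}
Sat(EX (AF (¬ready ∧ idle))) = {s : some successor in {2, 3, 4, 5, 6, 7, 8}} = {2, 3, 4, 5, 6, 7, 8}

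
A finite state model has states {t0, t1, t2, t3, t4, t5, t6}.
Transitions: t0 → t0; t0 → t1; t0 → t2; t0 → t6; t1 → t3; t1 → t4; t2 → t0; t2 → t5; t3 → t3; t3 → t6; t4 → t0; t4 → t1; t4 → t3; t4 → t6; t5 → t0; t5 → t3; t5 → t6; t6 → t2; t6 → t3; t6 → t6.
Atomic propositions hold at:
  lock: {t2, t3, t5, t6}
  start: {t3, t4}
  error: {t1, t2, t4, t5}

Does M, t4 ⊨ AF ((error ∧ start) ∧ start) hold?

Sat(error ∧ start) = {t4}
Sat((error ∧ start) ∧ start) = {t4}
AF ((error ∧ start) ∧ start): least fixpoint, start Z0 = {t4}, add states with every successor in Z. Already a fixed point.
Sat(AF ((error ∧ start) ∧ start)) = {t4}
t4 ∈ Sat(AF ((error ∧ start) ∧ start)) = {t4}, so the formula holds at t4.

Yes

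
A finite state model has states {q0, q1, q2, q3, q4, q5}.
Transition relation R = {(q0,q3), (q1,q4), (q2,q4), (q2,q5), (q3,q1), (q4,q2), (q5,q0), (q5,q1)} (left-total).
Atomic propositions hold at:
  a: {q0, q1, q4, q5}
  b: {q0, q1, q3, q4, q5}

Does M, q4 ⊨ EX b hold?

Sat(EX b) = {s : some successor in {q0, q1, q3, q4, q5}} = {q0, q1, q2, q3, q5}
q4 ∉ Sat(EX b) = {q0, q1, q2, q3, q5}, so the formula does not hold at q4.

No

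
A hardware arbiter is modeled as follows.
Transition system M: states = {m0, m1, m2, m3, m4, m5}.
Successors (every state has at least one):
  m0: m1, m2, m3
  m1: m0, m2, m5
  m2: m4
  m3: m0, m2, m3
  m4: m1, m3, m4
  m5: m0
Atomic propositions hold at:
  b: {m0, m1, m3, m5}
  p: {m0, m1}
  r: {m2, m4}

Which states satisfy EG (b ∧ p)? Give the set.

Sat(b ∧ p) = {m0, m1}
EG (b ∧ p): greatest fixpoint, start Z0 = {m0, m1}, keep only states in Sat with some successor in Z. Already a fixed point.
Sat(EG (b ∧ p)) = {m0, m1}

{m0, m1}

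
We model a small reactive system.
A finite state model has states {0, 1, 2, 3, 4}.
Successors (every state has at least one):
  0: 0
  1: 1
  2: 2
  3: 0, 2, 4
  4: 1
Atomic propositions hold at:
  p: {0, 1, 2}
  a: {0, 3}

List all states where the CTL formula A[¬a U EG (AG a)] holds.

{0}

Sat(¬a) = {1, 2, 4}
AG a: greatest fixpoint, start Z0 = {0, 3}, keep only states in Sat with every successor in Z. Z1 = {0}; fixed.
Sat(AG a) = {0}
EG (AG a): greatest fixpoint, start Z0 = {0}, keep only states in Sat with some successor in Z. Already a fixed point.
Sat(EG (AG a)) = {0}
A[¬a U EG (AG a)]: least fixpoint, start Z0 = Sat(EG (AG a)) = {0}, add states in Sat(¬a) with every successor in Z. Already a fixed point.
Sat(A[¬a U EG (AG a)]) = {0}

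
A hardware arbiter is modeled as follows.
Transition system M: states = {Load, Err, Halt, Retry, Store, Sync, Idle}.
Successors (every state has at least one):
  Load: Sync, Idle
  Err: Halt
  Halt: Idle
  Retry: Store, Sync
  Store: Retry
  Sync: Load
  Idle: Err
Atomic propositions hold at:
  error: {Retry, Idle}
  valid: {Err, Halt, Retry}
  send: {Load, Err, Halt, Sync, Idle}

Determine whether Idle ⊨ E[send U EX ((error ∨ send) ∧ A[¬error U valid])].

Sat(error ∨ send) = {Load, Err, Halt, Retry, Sync, Idle}
Sat(¬error) = {Load, Err, Halt, Store, Sync}
A[¬error U valid]: least fixpoint, start Z0 = Sat(valid) = {Err, Halt, Retry}, add states in Sat(¬error) with every successor in Z. Z1 = {Err, Halt, Retry, Store}; fixed.
Sat(A[¬error U valid]) = {Err, Halt, Retry, Store}
Sat((error ∨ send) ∧ A[¬error U valid]) = {Err, Halt, Retry}
Sat(EX ((error ∨ send) ∧ A[¬error U valid])) = {s : some successor in {Err, Halt, Retry}} = {Err, Store, Idle}
E[send U EX ((error ∨ send) ∧ A[¬error U valid])]: least fixpoint, start Z0 = Sat(EX ((error ∨ send) ∧ A[¬error U valid])) = {Err, Store, Idle}, add states in Sat(send) with some successor in Z. Z1 = {Load, Err, Halt, Store, Idle}; Z2 = {Load, Err, Halt, Store, Sync, Idle}; fixed.
Sat(E[send U EX ((error ∨ send) ∧ A[¬error U valid])]) = {Load, Err, Halt, Store, Sync, Idle}
Idle ∈ Sat(E[send U EX ((error ∨ send) ∧ A[¬error U valid])]) = {Load, Err, Halt, Store, Sync, Idle}, so the formula holds at Idle.

Yes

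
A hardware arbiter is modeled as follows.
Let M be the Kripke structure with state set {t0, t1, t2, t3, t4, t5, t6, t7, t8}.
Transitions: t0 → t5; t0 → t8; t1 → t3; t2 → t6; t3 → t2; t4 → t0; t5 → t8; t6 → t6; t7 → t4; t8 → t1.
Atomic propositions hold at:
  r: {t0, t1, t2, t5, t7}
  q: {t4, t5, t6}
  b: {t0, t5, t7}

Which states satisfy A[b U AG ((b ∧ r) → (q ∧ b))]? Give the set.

{t0, t1, t2, t3, t5, t6, t8}

Sat(b ∧ r) = {t0, t5, t7}
Sat(q ∧ b) = {t5}
Sat((b ∧ r) → (q ∧ b)) = {t1, t2, t3, t4, t5, t6, t8}
AG ((b ∧ r) → (q ∧ b)): greatest fixpoint, start Z0 = {t1, t2, t3, t4, t5, t6, t8}, keep only states in Sat with every successor in Z. Z1 = {t1, t2, t3, t5, t6, t8}; fixed.
Sat(AG ((b ∧ r) → (q ∧ b))) = {t1, t2, t3, t5, t6, t8}
A[b U AG ((b ∧ r) → (q ∧ b))]: least fixpoint, start Z0 = Sat(AG ((b ∧ r) → (q ∧ b))) = {t1, t2, t3, t5, t6, t8}, add states in Sat(b) with every successor in Z. Z1 = {t0, t1, t2, t3, t5, t6, t8}; fixed.
Sat(A[b U AG ((b ∧ r) → (q ∧ b))]) = {t0, t1, t2, t3, t5, t6, t8}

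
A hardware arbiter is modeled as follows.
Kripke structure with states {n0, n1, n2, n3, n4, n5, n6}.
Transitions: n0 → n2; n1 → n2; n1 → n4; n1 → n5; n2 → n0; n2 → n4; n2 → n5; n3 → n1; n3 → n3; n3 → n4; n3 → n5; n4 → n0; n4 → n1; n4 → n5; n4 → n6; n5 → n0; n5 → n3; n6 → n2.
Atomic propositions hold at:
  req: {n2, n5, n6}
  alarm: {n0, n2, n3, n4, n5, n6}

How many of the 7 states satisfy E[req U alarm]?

6

E[req U alarm]: least fixpoint, start Z0 = Sat(alarm) = {n0, n2, n3, n4, n5, n6}, add states in Sat(req) with some successor in Z. Already a fixed point.
Sat(E[req U alarm]) = {n0, n2, n3, n4, n5, n6}
|Sat(E[req U alarm])| = |{n0, n2, n3, n4, n5, n6}| = 6.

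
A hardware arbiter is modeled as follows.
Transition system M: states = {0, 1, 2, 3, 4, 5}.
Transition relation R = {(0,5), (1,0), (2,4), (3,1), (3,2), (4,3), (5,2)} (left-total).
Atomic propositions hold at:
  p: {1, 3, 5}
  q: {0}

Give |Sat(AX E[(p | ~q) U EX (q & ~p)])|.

Sat(~q) = {1, 2, 3, 4, 5}
Sat(p | ~q) = {1, 2, 3, 4, 5}
Sat(~p) = {0, 2, 4}
Sat(q & ~p) = {0}
Sat(EX (q & ~p)) = {s : some successor in {0}} = {1}
E[(p | ~q) U EX (q & ~p)]: least fixpoint, start Z0 = Sat(EX (q & ~p)) = {1}, add states in Sat(p | ~q) with some successor in Z. Z1 = {1, 3}; Z2 = {1, 3, 4}; Z3 = {1, 2, 3, 4}; Z4 = {1, 2, 3, 4, 5}; fixed.
Sat(E[(p | ~q) U EX (q & ~p)]) = {1, 2, 3, 4, 5}
Sat(AX E[(p | ~q) U EX (q & ~p)]) = {s : every successor in {1, 2, 3, 4, 5}} = {0, 2, 3, 4, 5}
|Sat(AX E[(p | ~q) U EX (q & ~p)])| = |{0, 2, 3, 4, 5}| = 5.

5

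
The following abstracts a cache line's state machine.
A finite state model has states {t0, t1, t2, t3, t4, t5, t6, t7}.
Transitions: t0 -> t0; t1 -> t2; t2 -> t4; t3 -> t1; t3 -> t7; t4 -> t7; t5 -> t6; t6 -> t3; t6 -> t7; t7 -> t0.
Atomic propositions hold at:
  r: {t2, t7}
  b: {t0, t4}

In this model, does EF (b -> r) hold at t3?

Sat(b -> r) = {t1, t2, t3, t5, t6, t7}
EF (b -> r): least fixpoint, start Z0 = {t1, t2, t3, t5, t6, t7}, add states with some successor in Z. Z1 = {t1, t2, t3, t4, t5, t6, t7}; fixed.
Sat(EF (b -> r)) = {t1, t2, t3, t4, t5, t6, t7}
t3 ∈ Sat(EF (b -> r)) = {t1, t2, t3, t4, t5, t6, t7}, so the formula holds at t3.

Yes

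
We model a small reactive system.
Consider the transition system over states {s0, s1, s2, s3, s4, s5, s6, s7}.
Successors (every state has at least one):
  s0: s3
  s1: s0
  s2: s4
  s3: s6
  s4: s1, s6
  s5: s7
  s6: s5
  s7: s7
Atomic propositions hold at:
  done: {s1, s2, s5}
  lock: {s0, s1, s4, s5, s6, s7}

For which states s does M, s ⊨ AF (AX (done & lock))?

Sat(done & lock) = {s1, s5}
Sat(AX (done & lock)) = {s : every successor in {s1, s5}} = {s6}
AF (AX (done & lock)): least fixpoint, start Z0 = {s6}, add states with every successor in Z. Z1 = {s3, s6}; Z2 = {s0, s3, s6}; Z3 = {s0, s1, s3, s6}; Z4 = {s0, s1, s3, s4, s6}; Z5 = {s0, s1, s2, s3, s4, s6}; fixed.
Sat(AF (AX (done & lock))) = {s0, s1, s2, s3, s4, s6}

{s0, s1, s2, s3, s4, s6}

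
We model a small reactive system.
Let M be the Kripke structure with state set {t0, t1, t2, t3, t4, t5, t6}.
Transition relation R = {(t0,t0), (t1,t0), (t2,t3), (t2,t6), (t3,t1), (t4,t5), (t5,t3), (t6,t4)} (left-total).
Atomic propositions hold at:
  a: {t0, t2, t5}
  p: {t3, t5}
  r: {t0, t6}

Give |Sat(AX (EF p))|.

EF p: least fixpoint, start Z0 = {t3, t5}, add states with some successor in Z. Z1 = {t2, t3, t4, t5}; Z2 = {t2, t3, t4, t5, t6}; fixed.
Sat(EF p) = {t2, t3, t4, t5, t6}
Sat(AX (EF p)) = {s : every successor in {t2, t3, t4, t5, t6}} = {t2, t4, t5, t6}
|Sat(AX (EF p))| = |{t2, t4, t5, t6}| = 4.

4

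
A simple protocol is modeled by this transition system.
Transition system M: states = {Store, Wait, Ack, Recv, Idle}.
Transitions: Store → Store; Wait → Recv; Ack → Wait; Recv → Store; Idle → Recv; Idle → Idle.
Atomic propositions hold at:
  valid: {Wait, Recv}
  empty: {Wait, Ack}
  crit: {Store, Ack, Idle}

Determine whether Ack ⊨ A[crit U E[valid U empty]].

Yes

E[valid U empty]: least fixpoint, start Z0 = Sat(empty) = {Wait, Ack}, add states in Sat(valid) with some successor in Z. Already a fixed point.
Sat(E[valid U empty]) = {Wait, Ack}
A[crit U E[valid U empty]]: least fixpoint, start Z0 = Sat(E[valid U empty]) = {Wait, Ack}, add states in Sat(crit) with every successor in Z. Already a fixed point.
Sat(A[crit U E[valid U empty]]) = {Wait, Ack}
Ack ∈ Sat(A[crit U E[valid U empty]]) = {Wait, Ack}, so the formula holds at Ack.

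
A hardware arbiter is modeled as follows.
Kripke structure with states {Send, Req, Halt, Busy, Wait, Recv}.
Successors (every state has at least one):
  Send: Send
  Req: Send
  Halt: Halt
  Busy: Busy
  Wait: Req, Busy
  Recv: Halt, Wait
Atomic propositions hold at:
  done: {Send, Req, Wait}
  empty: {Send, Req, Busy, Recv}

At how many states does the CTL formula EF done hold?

4

EF done: least fixpoint, start Z0 = {Send, Req, Wait}, add states with some successor in Z. Z1 = {Send, Req, Wait, Recv}; fixed.
Sat(EF done) = {Send, Req, Wait, Recv}
|Sat(EF done)| = |{Send, Req, Wait, Recv}| = 4.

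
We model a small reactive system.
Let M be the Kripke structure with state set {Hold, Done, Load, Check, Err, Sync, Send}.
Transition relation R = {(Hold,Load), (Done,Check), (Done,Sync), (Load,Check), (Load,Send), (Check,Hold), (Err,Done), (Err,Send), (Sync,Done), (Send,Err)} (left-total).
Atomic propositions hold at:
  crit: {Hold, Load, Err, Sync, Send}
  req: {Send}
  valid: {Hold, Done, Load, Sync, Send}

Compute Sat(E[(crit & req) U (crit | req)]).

Sat(crit & req) = {Send}
Sat(crit | req) = {Hold, Load, Err, Sync, Send}
E[(crit & req) U (crit | req)]: least fixpoint, start Z0 = Sat((crit | req)) = {Hold, Load, Err, Sync, Send}, add states in Sat(crit & req) with some successor in Z. Already a fixed point.
Sat(E[(crit & req) U (crit | req)]) = {Hold, Load, Err, Sync, Send}

{Hold, Load, Err, Sync, Send}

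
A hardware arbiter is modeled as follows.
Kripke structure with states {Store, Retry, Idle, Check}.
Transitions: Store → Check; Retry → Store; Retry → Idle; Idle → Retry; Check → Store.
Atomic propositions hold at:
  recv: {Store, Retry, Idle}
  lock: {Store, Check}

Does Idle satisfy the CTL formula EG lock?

EG lock: greatest fixpoint, start Z0 = {Store, Check}, keep only states in Sat with some successor in Z. Already a fixed point.
Sat(EG lock) = {Store, Check}
Idle ∉ Sat(EG lock) = {Store, Check}, so the formula does not hold at Idle.

No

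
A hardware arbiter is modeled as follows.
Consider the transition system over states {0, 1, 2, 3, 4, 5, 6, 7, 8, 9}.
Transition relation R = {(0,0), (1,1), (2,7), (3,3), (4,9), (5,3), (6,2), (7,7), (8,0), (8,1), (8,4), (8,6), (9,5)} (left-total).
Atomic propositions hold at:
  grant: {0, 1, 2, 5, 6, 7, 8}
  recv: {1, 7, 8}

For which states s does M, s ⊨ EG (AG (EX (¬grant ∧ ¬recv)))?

{3, 5}

Sat(¬grant) = {3, 4, 9}
Sat(¬recv) = {0, 2, 3, 4, 5, 6, 9}
Sat(¬grant ∧ ¬recv) = {3, 4, 9}
Sat(EX (¬grant ∧ ¬recv)) = {s : some successor in {3, 4, 9}} = {3, 4, 5, 8}
AG (EX (¬grant ∧ ¬recv)): greatest fixpoint, start Z0 = {3, 4, 5, 8}, keep only states in Sat with every successor in Z. Z1 = {3, 5}; fixed.
Sat(AG (EX (¬grant ∧ ¬recv))) = {3, 5}
EG (AG (EX (¬grant ∧ ¬recv))): greatest fixpoint, start Z0 = {3, 5}, keep only states in Sat with some successor in Z. Already a fixed point.
Sat(EG (AG (EX (¬grant ∧ ¬recv)))) = {3, 5}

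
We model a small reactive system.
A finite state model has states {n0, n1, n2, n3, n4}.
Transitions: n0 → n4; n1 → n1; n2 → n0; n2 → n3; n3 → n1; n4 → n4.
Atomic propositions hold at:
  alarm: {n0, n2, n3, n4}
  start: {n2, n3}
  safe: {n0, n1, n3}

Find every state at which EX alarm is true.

Sat(EX alarm) = {s : some successor in {n0, n2, n3, n4}} = {n0, n2, n4}

{n0, n2, n4}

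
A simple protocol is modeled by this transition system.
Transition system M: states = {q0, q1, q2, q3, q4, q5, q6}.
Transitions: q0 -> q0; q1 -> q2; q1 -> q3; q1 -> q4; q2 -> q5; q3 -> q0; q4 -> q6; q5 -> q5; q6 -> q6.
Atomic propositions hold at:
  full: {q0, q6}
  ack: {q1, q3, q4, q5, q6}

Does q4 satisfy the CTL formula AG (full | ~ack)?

Sat(~ack) = {q0, q2}
Sat(full | ~ack) = {q0, q2, q6}
AG (full | ~ack): greatest fixpoint, start Z0 = {q0, q2, q6}, keep only states in Sat with every successor in Z. Z1 = {q0, q6}; fixed.
Sat(AG (full | ~ack)) = {q0, q6}
q4 ∉ Sat(AG (full | ~ack)) = {q0, q6}, so the formula does not hold at q4.

No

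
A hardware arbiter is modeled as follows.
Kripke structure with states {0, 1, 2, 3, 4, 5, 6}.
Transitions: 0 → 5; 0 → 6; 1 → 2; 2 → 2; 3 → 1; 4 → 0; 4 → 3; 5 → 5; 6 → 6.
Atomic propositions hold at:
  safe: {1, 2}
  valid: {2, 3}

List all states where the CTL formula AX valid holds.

Sat(AX valid) = {s : every successor in {2, 3}} = {1, 2}

{1, 2}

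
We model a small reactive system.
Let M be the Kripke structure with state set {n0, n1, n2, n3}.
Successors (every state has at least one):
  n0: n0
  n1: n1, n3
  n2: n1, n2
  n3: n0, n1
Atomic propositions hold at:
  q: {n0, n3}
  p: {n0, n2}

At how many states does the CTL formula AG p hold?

AG p: greatest fixpoint, start Z0 = {n0, n2}, keep only states in Sat with every successor in Z. Z1 = {n0}; fixed.
Sat(AG p) = {n0}
|Sat(AG p)| = |{n0}| = 1.

1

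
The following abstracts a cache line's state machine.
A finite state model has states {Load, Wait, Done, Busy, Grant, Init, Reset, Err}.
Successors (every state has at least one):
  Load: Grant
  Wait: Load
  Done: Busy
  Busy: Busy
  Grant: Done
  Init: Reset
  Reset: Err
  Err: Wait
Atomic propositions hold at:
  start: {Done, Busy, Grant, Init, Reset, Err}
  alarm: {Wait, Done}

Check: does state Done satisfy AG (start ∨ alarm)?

Yes

Sat(start ∨ alarm) = {Wait, Done, Busy, Grant, Init, Reset, Err}
AG (start ∨ alarm): greatest fixpoint, start Z0 = {Wait, Done, Busy, Grant, Init, Reset, Err}, keep only states in Sat with every successor in Z. Z1 = {Done, Busy, Grant, Init, Reset, Err}; Z2 = {Done, Busy, Grant, Init, Reset}; Z3 = {Done, Busy, Grant, Init}; Z4 = {Done, Busy, Grant}; fixed.
Sat(AG (start ∨ alarm)) = {Done, Busy, Grant}
Done ∈ Sat(AG (start ∨ alarm)) = {Done, Busy, Grant}, so the formula holds at Done.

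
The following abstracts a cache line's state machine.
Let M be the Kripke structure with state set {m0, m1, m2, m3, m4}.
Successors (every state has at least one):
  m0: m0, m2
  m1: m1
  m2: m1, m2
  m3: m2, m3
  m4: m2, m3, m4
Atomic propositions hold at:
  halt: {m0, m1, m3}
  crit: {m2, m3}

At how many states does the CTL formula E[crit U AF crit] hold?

AF crit: least fixpoint, start Z0 = {m2, m3}, add states with every successor in Z. Already a fixed point.
Sat(AF crit) = {m2, m3}
E[crit U AF crit]: least fixpoint, start Z0 = Sat(AF crit) = {m2, m3}, add states in Sat(crit) with some successor in Z. Already a fixed point.
Sat(E[crit U AF crit]) = {m2, m3}
|Sat(E[crit U AF crit])| = |{m2, m3}| = 2.

2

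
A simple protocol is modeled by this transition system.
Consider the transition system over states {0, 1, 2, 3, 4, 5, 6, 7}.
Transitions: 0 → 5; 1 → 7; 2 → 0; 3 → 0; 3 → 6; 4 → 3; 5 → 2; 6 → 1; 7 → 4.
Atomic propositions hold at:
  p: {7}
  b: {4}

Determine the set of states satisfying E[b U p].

{7}

E[b U p]: least fixpoint, start Z0 = Sat(p) = {7}, add states in Sat(b) with some successor in Z. Already a fixed point.
Sat(E[b U p]) = {7}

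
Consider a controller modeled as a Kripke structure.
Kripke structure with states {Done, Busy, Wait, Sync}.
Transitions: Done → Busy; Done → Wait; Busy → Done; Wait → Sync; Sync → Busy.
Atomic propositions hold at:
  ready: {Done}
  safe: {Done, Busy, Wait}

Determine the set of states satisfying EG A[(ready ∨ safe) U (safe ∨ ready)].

{Done, Busy}

Sat(ready ∨ safe) = {Done, Busy, Wait}
Sat(safe ∨ ready) = {Done, Busy, Wait}
A[(ready ∨ safe) U (safe ∨ ready)]: least fixpoint, start Z0 = Sat((safe ∨ ready)) = {Done, Busy, Wait}, add states in Sat(ready ∨ safe) with every successor in Z. Already a fixed point.
Sat(A[(ready ∨ safe) U (safe ∨ ready)]) = {Done, Busy, Wait}
EG A[(ready ∨ safe) U (safe ∨ ready)]: greatest fixpoint, start Z0 = {Done, Busy, Wait}, keep only states in Sat with some successor in Z. Z1 = {Done, Busy}; fixed.
Sat(EG A[(ready ∨ safe) U (safe ∨ ready)]) = {Done, Busy}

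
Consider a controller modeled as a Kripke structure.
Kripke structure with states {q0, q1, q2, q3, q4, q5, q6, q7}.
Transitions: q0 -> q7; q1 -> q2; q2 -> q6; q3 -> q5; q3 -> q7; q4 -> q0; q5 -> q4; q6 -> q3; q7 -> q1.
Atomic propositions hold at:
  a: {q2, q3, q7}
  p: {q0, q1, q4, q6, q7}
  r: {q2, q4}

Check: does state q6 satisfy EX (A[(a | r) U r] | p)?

Sat(a | r) = {q2, q3, q4, q7}
A[(a | r) U r]: least fixpoint, start Z0 = Sat(r) = {q2, q4}, add states in Sat(a | r) with every successor in Z. Already a fixed point.
Sat(A[(a | r) U r]) = {q2, q4}
Sat(A[(a | r) U r] | p) = {q0, q1, q2, q4, q6, q7}
Sat(EX (A[(a | r) U r] | p)) = {s : some successor in {q0, q1, q2, q4, q6, q7}} = {q0, q1, q2, q3, q4, q5, q7}
q6 ∉ Sat(EX (A[(a | r) U r] | p)) = {q0, q1, q2, q3, q4, q5, q7}, so the formula does not hold at q6.

No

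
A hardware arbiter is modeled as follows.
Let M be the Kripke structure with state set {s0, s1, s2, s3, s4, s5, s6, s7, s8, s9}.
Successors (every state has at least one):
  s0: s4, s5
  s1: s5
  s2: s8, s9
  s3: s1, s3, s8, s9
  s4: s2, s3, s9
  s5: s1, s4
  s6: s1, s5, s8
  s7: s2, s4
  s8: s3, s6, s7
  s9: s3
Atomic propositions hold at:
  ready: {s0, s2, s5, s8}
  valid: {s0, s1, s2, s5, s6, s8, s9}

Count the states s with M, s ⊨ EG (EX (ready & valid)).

Sat(ready & valid) = {s0, s2, s5, s8}
Sat(EX (ready & valid)) = {s : some successor in {s0, s2, s5, s8}} = {s0, s1, s2, s3, s4, s6, s7}
EG (EX (ready & valid)): greatest fixpoint, start Z0 = {s0, s1, s2, s3, s4, s6, s7}, keep only states in Sat with some successor in Z. Z1 = {s0, s3, s4, s6, s7}; Z2 = {s0, s3, s4, s7}; fixed.
Sat(EG (EX (ready & valid))) = {s0, s3, s4, s7}
|Sat(EG (EX (ready & valid)))| = |{s0, s3, s4, s7}| = 4.

4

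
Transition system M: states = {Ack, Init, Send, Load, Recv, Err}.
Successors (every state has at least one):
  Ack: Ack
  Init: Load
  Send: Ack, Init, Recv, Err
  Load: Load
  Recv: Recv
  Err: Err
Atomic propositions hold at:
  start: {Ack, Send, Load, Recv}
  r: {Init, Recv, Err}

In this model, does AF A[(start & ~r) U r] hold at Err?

Yes

Sat(~r) = {Ack, Send, Load}
Sat(start & ~r) = {Ack, Send, Load}
A[(start & ~r) U r]: least fixpoint, start Z0 = Sat(r) = {Init, Recv, Err}, add states in Sat(start & ~r) with every successor in Z. Already a fixed point.
Sat(A[(start & ~r) U r]) = {Init, Recv, Err}
AF A[(start & ~r) U r]: least fixpoint, start Z0 = {Init, Recv, Err}, add states with every successor in Z. Already a fixed point.
Sat(AF A[(start & ~r) U r]) = {Init, Recv, Err}
Err ∈ Sat(AF A[(start & ~r) U r]) = {Init, Recv, Err}, so the formula holds at Err.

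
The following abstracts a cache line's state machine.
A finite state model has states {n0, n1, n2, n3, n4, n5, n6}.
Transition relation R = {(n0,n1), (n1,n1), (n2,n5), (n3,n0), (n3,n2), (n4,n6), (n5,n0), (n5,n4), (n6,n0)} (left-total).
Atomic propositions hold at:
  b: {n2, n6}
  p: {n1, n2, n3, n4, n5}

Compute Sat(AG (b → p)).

Sat(b → p) = {n0, n1, n2, n3, n4, n5}
AG (b → p): greatest fixpoint, start Z0 = {n0, n1, n2, n3, n4, n5}, keep only states in Sat with every successor in Z. Z1 = {n0, n1, n2, n3, n5}; Z2 = {n0, n1, n2, n3}; Z3 = {n0, n1, n3}; Z4 = {n0, n1}; fixed.
Sat(AG (b → p)) = {n0, n1}

{n0, n1}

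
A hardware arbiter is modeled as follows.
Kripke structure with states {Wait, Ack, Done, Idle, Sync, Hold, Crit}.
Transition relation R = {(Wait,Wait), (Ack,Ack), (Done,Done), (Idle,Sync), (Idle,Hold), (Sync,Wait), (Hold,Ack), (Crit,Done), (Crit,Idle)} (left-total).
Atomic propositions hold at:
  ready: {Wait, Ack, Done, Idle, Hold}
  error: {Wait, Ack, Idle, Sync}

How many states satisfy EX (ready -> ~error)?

Sat(~error) = {Done, Hold, Crit}
Sat(ready -> ~error) = {Done, Sync, Hold, Crit}
Sat(EX (ready -> ~error)) = {s : some successor in {Done, Sync, Hold, Crit}} = {Done, Idle, Crit}
|Sat(EX (ready -> ~error))| = |{Done, Idle, Crit}| = 3.

3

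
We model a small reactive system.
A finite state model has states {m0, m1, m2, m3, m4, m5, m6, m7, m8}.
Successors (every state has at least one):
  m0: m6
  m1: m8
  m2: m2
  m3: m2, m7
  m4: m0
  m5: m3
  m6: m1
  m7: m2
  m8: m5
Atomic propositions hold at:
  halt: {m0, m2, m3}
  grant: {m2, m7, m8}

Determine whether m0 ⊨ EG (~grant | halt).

No

Sat(~grant) = {m0, m1, m3, m4, m5, m6}
Sat(~grant | halt) = {m0, m1, m2, m3, m4, m5, m6}
EG (~grant | halt): greatest fixpoint, start Z0 = {m0, m1, m2, m3, m4, m5, m6}, keep only states in Sat with some successor in Z. Z1 = {m0, m2, m3, m4, m5, m6}; Z2 = {m0, m2, m3, m4, m5}; Z3 = {m2, m3, m4, m5}; Z4 = {m2, m3, m5}; fixed.
Sat(EG (~grant | halt)) = {m2, m3, m5}
m0 ∉ Sat(EG (~grant | halt)) = {m2, m3, m5}, so the formula does not hold at m0.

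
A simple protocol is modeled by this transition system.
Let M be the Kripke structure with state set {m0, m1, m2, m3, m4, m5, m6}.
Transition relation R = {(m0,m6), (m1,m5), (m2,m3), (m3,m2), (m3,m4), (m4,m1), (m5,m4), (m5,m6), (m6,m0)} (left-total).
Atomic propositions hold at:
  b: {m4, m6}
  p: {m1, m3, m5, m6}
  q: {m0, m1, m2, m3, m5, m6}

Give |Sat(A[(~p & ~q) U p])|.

5

Sat(~p) = {m0, m2, m4}
Sat(~q) = {m4}
Sat(~p & ~q) = {m4}
A[(~p & ~q) U p]: least fixpoint, start Z0 = Sat(p) = {m1, m3, m5, m6}, add states in Sat(~p & ~q) with every successor in Z. Z1 = {m1, m3, m4, m5, m6}; fixed.
Sat(A[(~p & ~q) U p]) = {m1, m3, m4, m5, m6}
|Sat(A[(~p & ~q) U p])| = |{m1, m3, m4, m5, m6}| = 5.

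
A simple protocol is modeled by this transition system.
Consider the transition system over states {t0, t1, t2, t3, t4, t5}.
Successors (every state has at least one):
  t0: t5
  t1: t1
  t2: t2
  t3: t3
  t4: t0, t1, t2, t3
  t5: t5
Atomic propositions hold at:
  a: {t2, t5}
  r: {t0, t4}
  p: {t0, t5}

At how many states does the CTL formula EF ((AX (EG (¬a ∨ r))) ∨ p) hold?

Sat(¬a) = {t0, t1, t3, t4}
Sat(¬a ∨ r) = {t0, t1, t3, t4}
EG (¬a ∨ r): greatest fixpoint, start Z0 = {t0, t1, t3, t4}, keep only states in Sat with some successor in Z. Z1 = {t1, t3, t4}; fixed.
Sat(EG (¬a ∨ r)) = {t1, t3, t4}
Sat(AX (EG (¬a ∨ r))) = {s : every successor in {t1, t3, t4}} = {t1, t3}
Sat((AX (EG (¬a ∨ r))) ∨ p) = {t0, t1, t3, t5}
EF ((AX (EG (¬a ∨ r))) ∨ p): least fixpoint, start Z0 = {t0, t1, t3, t5}, add states with some successor in Z. Z1 = {t0, t1, t3, t4, t5}; fixed.
Sat(EF ((AX (EG (¬a ∨ r))) ∨ p)) = {t0, t1, t3, t4, t5}
|Sat(EF ((AX (EG (¬a ∨ r))) ∨ p))| = |{t0, t1, t3, t4, t5}| = 5.

5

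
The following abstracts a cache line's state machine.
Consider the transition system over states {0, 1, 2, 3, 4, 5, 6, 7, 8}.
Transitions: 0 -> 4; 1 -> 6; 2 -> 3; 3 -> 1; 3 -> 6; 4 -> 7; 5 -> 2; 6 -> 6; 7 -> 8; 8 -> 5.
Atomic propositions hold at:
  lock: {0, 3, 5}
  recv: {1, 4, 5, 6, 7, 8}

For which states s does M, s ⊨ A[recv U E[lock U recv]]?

{0, 1, 3, 4, 5, 6, 7, 8}

E[lock U recv]: least fixpoint, start Z0 = Sat(recv) = {1, 4, 5, 6, 7, 8}, add states in Sat(lock) with some successor in Z. Z1 = {0, 1, 3, 4, 5, 6, 7, 8}; fixed.
Sat(E[lock U recv]) = {0, 1, 3, 4, 5, 6, 7, 8}
A[recv U E[lock U recv]]: least fixpoint, start Z0 = Sat(E[lock U recv]) = {0, 1, 3, 4, 5, 6, 7, 8}, add states in Sat(recv) with every successor in Z. Already a fixed point.
Sat(A[recv U E[lock U recv]]) = {0, 1, 3, 4, 5, 6, 7, 8}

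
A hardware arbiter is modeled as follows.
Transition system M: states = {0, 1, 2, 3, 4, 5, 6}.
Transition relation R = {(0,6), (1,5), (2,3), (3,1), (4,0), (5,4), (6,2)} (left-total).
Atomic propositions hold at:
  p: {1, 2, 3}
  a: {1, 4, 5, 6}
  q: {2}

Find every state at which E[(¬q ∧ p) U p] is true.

{1, 2, 3}

Sat(¬q) = {0, 1, 3, 4, 5, 6}
Sat(¬q ∧ p) = {1, 3}
E[(¬q ∧ p) U p]: least fixpoint, start Z0 = Sat(p) = {1, 2, 3}, add states in Sat(¬q ∧ p) with some successor in Z. Already a fixed point.
Sat(E[(¬q ∧ p) U p]) = {1, 2, 3}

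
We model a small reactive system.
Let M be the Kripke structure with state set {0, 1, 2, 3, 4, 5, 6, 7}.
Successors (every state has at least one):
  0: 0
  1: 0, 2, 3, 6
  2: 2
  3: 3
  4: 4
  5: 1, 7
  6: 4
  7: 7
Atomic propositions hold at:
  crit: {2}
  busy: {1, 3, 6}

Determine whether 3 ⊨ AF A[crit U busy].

Yes

A[crit U busy]: least fixpoint, start Z0 = Sat(busy) = {1, 3, 6}, add states in Sat(crit) with every successor in Z. Already a fixed point.
Sat(A[crit U busy]) = {1, 3, 6}
AF A[crit U busy]: least fixpoint, start Z0 = {1, 3, 6}, add states with every successor in Z. Already a fixed point.
Sat(AF A[crit U busy]) = {1, 3, 6}
3 ∈ Sat(AF A[crit U busy]) = {1, 3, 6}, so the formula holds at 3.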